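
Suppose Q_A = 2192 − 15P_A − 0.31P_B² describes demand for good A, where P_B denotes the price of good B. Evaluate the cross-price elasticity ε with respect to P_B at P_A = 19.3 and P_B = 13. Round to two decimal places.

-0.06

At P_A = 19.3 and P_B = 13: Q_A = 1850.11.
∂Q_A/∂P_B = -0.62P_B = -0.62(13) = -8.0600.
ε = (∂Q_A/∂P_B)(P_B/Q_A) = -8.0600 × (13/1850.11) ≈ -0.06.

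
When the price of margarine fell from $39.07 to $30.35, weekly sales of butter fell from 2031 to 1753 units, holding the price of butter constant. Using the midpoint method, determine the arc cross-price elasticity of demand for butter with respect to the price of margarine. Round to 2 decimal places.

ΔQ_A = 1753 − 2031 = -278; ΔP_B = 30.35 − 39.07 = -8.72.
Midpoints: Q̄_A = 1892.0, P̄_B = 34.71.
ε = (ΔQ_A/Q̄_A)/(ΔP_B/P̄_B) = (-278/1892.0)/(-8.72/34.71) ≈ 0.58.

0.58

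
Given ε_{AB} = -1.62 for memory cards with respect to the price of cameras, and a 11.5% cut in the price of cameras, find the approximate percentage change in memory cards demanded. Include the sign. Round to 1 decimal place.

%ΔQ ≈ ε × %ΔP of cameras = -1.62 × (-11.5%) = 18.6%.

18.6%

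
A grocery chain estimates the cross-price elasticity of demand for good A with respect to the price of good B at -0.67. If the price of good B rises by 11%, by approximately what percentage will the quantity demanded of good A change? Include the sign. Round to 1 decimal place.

%ΔQ ≈ ε × %ΔP of good B = -0.67 × (11%) = -7.4%.
Demand for good A falls by about 7.4%.

-7.4%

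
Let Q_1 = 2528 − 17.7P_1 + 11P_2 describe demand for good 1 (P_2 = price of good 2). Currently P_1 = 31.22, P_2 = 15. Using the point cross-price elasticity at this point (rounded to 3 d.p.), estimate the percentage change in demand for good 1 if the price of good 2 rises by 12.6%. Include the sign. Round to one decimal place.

At P_1 = 31.22, P_2 = 15: Q_1 = 2140.406.
∂Q_1/∂P_2 = 11.
ε = (∂Q_1/∂P_2)(P_2/Q_1) = 11.0000 × 15/2140.406 ≈ 0.077.
%ΔQ_1 ≈ ε × %ΔP_2 = 0.077 × (12.6%) = 1.0%.

1.0%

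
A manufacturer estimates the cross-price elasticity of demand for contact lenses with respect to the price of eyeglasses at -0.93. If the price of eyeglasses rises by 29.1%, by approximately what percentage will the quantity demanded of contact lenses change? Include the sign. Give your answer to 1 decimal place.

%ΔQ ≈ ε × %ΔP of eyeglasses = -0.93 × (29.1%) = -27.1%.

-27.1%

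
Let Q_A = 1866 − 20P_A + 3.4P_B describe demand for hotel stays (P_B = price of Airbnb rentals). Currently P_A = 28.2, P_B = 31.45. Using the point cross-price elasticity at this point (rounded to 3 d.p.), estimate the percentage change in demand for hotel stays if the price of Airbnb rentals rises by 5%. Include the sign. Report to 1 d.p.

0.4%

At P_A = 28.2, P_B = 31.45: Q_A = 1408.93.
∂Q_A/∂P_B = 3.4.
ε = (∂Q_A/∂P_B)(P_B/Q_A) = 3.4000 × 31.45/1408.93 ≈ 0.076.
%ΔQ_A ≈ ε × %ΔP_B = 0.076 × (5%) = 0.4%.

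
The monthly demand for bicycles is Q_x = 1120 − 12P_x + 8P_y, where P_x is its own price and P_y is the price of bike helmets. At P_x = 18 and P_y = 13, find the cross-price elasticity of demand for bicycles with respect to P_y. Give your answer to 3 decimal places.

At P_x = 18 and P_y = 13: Q_x = 1008.
∂Q_x/∂P_y = 8.
ε = (∂Q_x/∂P_y)(P_y/Q_x) = 8 × (13/1008) ≈ 0.103.

0.103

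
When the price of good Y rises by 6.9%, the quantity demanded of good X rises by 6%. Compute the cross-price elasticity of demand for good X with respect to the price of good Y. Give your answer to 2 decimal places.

0.87

ε = (%ΔQ of good X) / (%ΔP of good Y) = (6%) / (6.9%) ≈ 0.87.
Positive cross-price elasticity: substitutes.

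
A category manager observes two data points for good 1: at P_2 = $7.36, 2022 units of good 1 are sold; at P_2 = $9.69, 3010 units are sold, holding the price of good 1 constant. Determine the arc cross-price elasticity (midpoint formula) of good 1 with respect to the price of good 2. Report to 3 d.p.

ΔQ_1 = 3010 − 2022 = 988; ΔP_2 = 9.69 − 7.36 = 2.33.
Midpoints: Q̄_1 = 2516.0, P̄_2 = 8.53.
ε = (ΔQ_1/Q̄_1)/(ΔP_2/P̄_2) = (988/2516.0)/(2.33/8.53) ≈ 1.437.

1.437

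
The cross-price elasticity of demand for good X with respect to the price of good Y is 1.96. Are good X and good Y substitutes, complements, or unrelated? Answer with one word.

substitutes

ε = 1.96 > 0, so a higher price of good Y raises demand for good X: substitutes.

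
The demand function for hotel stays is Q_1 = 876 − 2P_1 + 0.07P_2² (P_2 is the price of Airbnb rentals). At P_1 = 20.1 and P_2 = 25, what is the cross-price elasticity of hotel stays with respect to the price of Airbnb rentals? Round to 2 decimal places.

0.10

At P_1 = 20.1 and P_2 = 25: Q_1 = 879.55.
∂Q_1/∂P_2 = 0.14P_2 = 0.14(25) = 3.5000.
ε = (∂Q_1/∂P_2)(P_2/Q_1) = 3.5000 × (25/879.55) ≈ 0.10.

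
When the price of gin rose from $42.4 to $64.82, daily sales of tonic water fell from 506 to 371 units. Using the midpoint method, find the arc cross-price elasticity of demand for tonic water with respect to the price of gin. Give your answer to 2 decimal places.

-0.74

ΔQ_A = 371 − 506 = -135; ΔP_B = 64.82 − 42.4 = 22.42.
Midpoints: Q̄_A = 438.5, P̄_B = 53.61.
ε = (ΔQ_A/Q̄_A)/(ΔP_B/P̄_B) = (-135/438.5)/(22.42/53.61) ≈ -0.74.
ε < 0: tonic water and gin are complements.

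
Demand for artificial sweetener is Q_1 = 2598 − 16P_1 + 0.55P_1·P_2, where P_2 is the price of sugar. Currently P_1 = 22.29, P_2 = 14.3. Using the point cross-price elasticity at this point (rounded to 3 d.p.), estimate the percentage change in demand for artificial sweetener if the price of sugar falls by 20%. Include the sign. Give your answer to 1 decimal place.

At P_1 = 22.29, P_2 = 14.3: Q_1 = 2416.671.
∂Q_1/∂P_2 = 0.55P_1 = 12.2595.
ε = (∂Q_1/∂P_2)(P_2/Q_1) = 12.2595 × 14.3/2416.671 ≈ 0.073.
%ΔQ_1 ≈ ε × %ΔP_2 = 0.073 × (-20%) = -1.5%.

-1.5%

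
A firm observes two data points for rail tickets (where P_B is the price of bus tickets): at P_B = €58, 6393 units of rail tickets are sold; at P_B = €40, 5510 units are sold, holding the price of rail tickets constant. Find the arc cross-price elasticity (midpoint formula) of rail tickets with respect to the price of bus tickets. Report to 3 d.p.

0.404

ΔQ_A = 5510 − 6393 = -883; ΔP_B = 40 − 58 = -18.
Midpoints: Q̄_A = 5951.5, P̄_B = 49.00.
ε = (ΔQ_A/Q̄_A)/(ΔP_B/P̄_B) = (-883/5951.5)/(-18/49.00) ≈ 0.404.
ε > 0: rail tickets and bus tickets are substitutes.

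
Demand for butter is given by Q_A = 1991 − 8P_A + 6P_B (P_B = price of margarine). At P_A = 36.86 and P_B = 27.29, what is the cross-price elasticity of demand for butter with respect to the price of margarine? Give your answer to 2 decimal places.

At P_A = 36.86 and P_B = 27.29: Q_A = 1859.86.
∂Q_A/∂P_B = 6.
ε = (∂Q_A/∂P_B)(P_B/Q_A) = 6 × (27.29/1859.86) ≈ 0.09.

0.09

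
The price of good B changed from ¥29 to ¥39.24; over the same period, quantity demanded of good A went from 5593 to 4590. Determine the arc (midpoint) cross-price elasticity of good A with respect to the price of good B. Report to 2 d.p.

ΔQ_A = 4590 − 5593 = -1003; ΔP_B = 39.24 − 29 = 10.24.
Midpoints: Q̄_A = 5091.5, P̄_B = 34.12.
ε = (ΔQ_A/Q̄_A)/(ΔP_B/P̄_B) = (-1003/5091.5)/(10.24/34.12) ≈ -0.66.
ε < 0: good A and good B are complements.

-0.66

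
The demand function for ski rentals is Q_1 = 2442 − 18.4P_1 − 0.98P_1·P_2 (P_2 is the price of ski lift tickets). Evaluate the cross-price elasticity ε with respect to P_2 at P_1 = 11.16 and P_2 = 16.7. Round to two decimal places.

At P_1 = 11.16 and P_2 = 16.7: Q_1 = 2054.011.
∂Q_1/∂P_2 = -0.98P_1 = -0.98(11.16) = -10.9368.
ε = (∂Q_1/∂P_2)(P_2/Q_1) = -10.9368 × (16.7/2054.011) ≈ -0.09.

-0.09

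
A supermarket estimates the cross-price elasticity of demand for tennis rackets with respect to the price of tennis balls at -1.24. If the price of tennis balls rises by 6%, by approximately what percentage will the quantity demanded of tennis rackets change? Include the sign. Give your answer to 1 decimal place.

%ΔQ ≈ ε × %ΔP of tennis balls = -1.24 × (6%) = -7.4%.
Demand for tennis rackets falls by about 7.4%.

-7.4%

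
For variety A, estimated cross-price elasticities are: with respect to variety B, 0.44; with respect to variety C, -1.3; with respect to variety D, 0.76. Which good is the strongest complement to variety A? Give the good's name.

variety C

Complements have ε < 0. The most negative value is -1.3 (variety C).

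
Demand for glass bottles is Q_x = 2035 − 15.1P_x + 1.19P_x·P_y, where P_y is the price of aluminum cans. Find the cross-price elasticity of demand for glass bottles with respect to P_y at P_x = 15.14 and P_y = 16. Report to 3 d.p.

At P_x = 15.14 and P_y = 16: Q_x = 2094.652.
∂Q_x/∂P_y = 1.19P_x = 1.19(15.14) = 18.0166.
ε = (∂Q_x/∂P_y)(P_y/Q_x) = 18.0166 × (16/2094.652) ≈ 0.138.
ε > 0: substitutes.

0.138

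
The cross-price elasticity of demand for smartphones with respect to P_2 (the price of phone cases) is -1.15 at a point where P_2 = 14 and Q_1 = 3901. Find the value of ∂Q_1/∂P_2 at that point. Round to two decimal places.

ε = (∂Q_1/∂P_2)·(P_2/Q_1) ⇒ ∂Q_1/∂P_2 = ε·Q_1/P_2 = -1.15 × 3901/14 ≈ -320.44.

-320.44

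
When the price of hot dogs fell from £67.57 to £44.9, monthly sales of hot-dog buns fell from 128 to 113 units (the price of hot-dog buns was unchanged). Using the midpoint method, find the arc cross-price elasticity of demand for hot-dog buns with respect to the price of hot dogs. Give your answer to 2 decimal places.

ΔQ_A = 113 − 128 = -15; ΔP_B = 44.9 − 67.57 = -22.67.
Midpoints: Q̄_A = 120.5, P̄_B = 56.23.
ε = (ΔQ_A/Q̄_A)/(ΔP_B/P̄_B) = (-15/120.5)/(-22.67/56.23) ≈ 0.31.
ε > 0: hot-dog buns and hot dogs are substitutes.

0.31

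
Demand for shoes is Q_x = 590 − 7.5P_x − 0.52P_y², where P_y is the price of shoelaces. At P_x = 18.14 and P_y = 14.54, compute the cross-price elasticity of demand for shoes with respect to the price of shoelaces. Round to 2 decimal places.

At P_x = 18.14 and P_y = 14.54: Q_x = 344.016.
∂Q_x/∂P_y = -1.04P_y = -1.04(14.54) = -15.1216.
ε = (∂Q_x/∂P_y)(P_y/Q_x) = -15.1216 × (14.54/344.016) ≈ -0.64.

-0.64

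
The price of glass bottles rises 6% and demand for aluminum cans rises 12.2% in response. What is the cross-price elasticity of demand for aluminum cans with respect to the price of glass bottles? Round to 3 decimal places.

ε = (%ΔQ of aluminum cans) / (%ΔP of glass bottles) = (12.2%) / (6%) ≈ 2.033.
Positive cross-price elasticity: substitutes.

2.033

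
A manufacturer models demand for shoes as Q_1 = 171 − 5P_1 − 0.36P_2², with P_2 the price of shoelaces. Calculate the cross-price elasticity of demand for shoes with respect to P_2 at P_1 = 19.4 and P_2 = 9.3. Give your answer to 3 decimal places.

At P_1 = 19.4 and P_2 = 9.3: Q_1 = 42.864.
∂Q_1/∂P_2 = -0.72P_2 = -0.72(9.3) = -6.6960.
ε = (∂Q_1/∂P_2)(P_2/Q_1) = -6.6960 × (9.3/42.864) ≈ -1.453.

-1.453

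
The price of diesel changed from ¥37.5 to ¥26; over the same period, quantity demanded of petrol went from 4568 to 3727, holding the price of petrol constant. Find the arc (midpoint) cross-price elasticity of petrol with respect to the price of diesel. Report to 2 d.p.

0.56

ΔQ_A = 3727 − 4568 = -841; ΔP_B = 26 − 37.5 = -11.5.
Midpoints: Q̄_A = 4147.5, P̄_B = 31.75.
ε = (ΔQ_A/Q̄_A)/(ΔP_B/P̄_B) = (-841/4147.5)/(-11.5/31.75) ≈ 0.56.
ε > 0: petrol and diesel are substitutes.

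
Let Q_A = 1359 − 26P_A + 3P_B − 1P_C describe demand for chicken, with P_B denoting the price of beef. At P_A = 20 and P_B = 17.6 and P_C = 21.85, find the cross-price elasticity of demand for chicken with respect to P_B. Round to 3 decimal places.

At P_A = 20 and P_B = 17.6 and P_C = 21.85: Q_A = 869.95.
∂Q_A/∂P_B = 3.
ε = (∂Q_A/∂P_B)(P_B/Q_A) = 3 × (17.6/869.95) ≈ 0.061.

0.061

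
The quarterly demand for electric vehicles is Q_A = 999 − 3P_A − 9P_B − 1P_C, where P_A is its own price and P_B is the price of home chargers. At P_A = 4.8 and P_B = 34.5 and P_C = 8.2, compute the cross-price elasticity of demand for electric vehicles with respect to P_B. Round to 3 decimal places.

At P_A = 4.8 and P_B = 34.5 and P_C = 8.2: Q_A = 665.9.
∂Q_A/∂P_B = -9.
ε = (∂Q_A/∂P_B)(P_B/Q_A) = -9 × (34.5/665.9) ≈ -0.466.
Since ε < 0, electric vehicles and home chargers are complements.

-0.466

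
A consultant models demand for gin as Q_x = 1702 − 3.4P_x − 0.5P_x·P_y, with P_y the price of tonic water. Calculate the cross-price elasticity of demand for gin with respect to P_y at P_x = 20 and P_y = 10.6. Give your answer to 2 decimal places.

At P_x = 20 and P_y = 10.6: Q_x = 1528.
∂Q_x/∂P_y = -0.5P_x = -0.5(20) = -10.0000.
ε = (∂Q_x/∂P_y)(P_y/Q_x) = -10.0000 × (10.6/1528) ≈ -0.07.
ε < 0: complements.

-0.07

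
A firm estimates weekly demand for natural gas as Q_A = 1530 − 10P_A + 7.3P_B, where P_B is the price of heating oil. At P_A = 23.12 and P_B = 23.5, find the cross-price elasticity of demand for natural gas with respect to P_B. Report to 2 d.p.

At P_A = 23.12 and P_B = 23.5: Q_A = 1470.35.
∂Q_A/∂P_B = 7.3.
ε = (∂Q_A/∂P_B)(P_B/Q_A) = 7.3 × (23.5/1470.35) ≈ 0.12.
Since ε > 0, natural gas and heating oil are substitutes.

0.12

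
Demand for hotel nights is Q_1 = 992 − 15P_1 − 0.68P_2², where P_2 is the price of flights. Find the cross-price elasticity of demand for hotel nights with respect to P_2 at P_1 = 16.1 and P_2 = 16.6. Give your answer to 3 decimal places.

-0.666

At P_1 = 16.1 and P_2 = 16.6: Q_1 = 563.119.
∂Q_1/∂P_2 = -1.36P_2 = -1.36(16.6) = -22.5760.
ε = (∂Q_1/∂P_2)(P_2/Q_1) = -22.5760 × (16.6/563.119) ≈ -0.666.
ε < 0: complements.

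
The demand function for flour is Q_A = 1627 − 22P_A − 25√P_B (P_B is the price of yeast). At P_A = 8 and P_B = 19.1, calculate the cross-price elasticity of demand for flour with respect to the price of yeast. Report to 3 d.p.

At P_A = 8 and P_B = 19.1: Q_A = 1341.741.
∂Q_A/∂P_B = -25/(2√P_B) = -25/(2√19.1) = -2.8602.
ε = (∂Q_A/∂P_B)(P_B/Q_A) = -2.8602 × (19.1/1341.741) ≈ -0.041.
ε < 0: complements.

-0.041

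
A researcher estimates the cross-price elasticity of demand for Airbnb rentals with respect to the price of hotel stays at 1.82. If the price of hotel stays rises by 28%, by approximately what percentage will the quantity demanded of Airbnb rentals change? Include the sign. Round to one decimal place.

%ΔQ ≈ ε × %ΔP of hotel stays = 1.82 × (28%) = 51.0%.

51.0%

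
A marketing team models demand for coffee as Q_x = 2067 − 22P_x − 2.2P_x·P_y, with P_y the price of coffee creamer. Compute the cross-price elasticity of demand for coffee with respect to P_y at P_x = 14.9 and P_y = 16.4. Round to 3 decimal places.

-0.447

At P_x = 14.9 and P_y = 16.4: Q_x = 1201.608.
∂Q_x/∂P_y = -2.2P_x = -2.2(14.9) = -32.7800.
ε = (∂Q_x/∂P_y)(P_y/Q_x) = -32.7800 × (16.4/1201.608) ≈ -0.447.
ε < 0: complements.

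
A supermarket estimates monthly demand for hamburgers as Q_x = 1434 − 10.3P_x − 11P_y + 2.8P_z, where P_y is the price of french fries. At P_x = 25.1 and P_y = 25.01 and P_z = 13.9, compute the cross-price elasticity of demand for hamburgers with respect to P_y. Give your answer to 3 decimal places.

At P_x = 25.1 and P_y = 25.01 and P_z = 13.9: Q_x = 939.28.
∂Q_x/∂P_y = -11.
ε = (∂Q_x/∂P_y)(P_y/Q_x) = -11 × (25.01/939.28) ≈ -0.293.

-0.293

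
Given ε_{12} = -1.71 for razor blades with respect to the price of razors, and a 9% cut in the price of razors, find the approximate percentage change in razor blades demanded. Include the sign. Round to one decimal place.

%ΔQ ≈ ε × %ΔP of razors = -1.71 × (-9%) = 15.4%.

15.4%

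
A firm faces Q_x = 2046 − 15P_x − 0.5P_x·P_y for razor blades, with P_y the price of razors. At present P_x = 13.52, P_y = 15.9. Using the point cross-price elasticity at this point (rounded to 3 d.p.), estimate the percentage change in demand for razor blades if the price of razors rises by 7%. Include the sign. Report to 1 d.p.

At P_x = 13.52, P_y = 15.9: Q_x = 1735.716.
∂Q_x/∂P_y = -0.5P_x = -6.7600.
ε = (∂Q_x/∂P_y)(P_y/Q_x) = -6.7600 × 15.9/1735.716 ≈ -0.062.
%ΔQ_x ≈ ε × %ΔP_y = -0.062 × (7%) = -0.4%.

-0.4%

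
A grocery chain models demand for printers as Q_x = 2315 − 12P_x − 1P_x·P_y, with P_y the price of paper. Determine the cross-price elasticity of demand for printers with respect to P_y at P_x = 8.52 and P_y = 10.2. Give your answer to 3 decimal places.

-0.041

At P_x = 8.52 and P_y = 10.2: Q_x = 2125.856.
∂Q_x/∂P_y = -1P_x = -1(8.52) = -8.5200.
ε = (∂Q_x/∂P_y)(P_y/Q_x) = -8.5200 × (10.2/2125.856) ≈ -0.041.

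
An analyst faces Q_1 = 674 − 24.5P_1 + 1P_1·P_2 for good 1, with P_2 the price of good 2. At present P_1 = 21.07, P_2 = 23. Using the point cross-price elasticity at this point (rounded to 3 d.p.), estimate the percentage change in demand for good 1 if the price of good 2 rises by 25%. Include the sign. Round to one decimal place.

18.9%

At P_1 = 21.07, P_2 = 23: Q_1 = 642.395.
∂Q_1/∂P_2 = 1P_1 = 21.0700.
ε = (∂Q_1/∂P_2)(P_2/Q_1) = 21.0700 × 23/642.395 ≈ 0.754.
%ΔQ_1 ≈ ε × %ΔP_2 = 0.754 × (25%) = 18.9%.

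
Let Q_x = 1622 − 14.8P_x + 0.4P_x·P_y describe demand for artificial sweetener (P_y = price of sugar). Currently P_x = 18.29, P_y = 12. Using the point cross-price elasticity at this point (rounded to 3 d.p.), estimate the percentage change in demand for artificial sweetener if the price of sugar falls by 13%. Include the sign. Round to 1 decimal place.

At P_x = 18.29, P_y = 12: Q_x = 1439.1.
∂Q_x/∂P_y = 0.4P_x = 7.3160.
ε = (∂Q_x/∂P_y)(P_y/Q_x) = 7.3160 × 12/1439.1 ≈ 0.061.
%ΔQ_x ≈ ε × %ΔP_y = 0.061 × (-13%) = -0.8%.

-0.8%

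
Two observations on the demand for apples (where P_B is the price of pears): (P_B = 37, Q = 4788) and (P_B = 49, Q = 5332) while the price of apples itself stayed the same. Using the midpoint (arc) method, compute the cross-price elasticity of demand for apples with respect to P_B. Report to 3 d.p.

ΔQ_A = 5332 − 4788 = 544; ΔP_B = 49 − 37 = 12.
Midpoints: Q̄_A = 5060.0, P̄_B = 43.00.
ε = (ΔQ_A/Q̄_A)/(ΔP_B/P̄_B) = (544/5060.0)/(12/43.00) ≈ 0.385.

0.385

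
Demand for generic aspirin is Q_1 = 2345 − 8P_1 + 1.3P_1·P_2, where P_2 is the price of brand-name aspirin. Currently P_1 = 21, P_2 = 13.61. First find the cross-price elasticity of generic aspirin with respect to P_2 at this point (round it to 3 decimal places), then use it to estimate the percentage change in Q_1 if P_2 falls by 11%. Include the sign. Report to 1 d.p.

-1.6%

At P_1 = 21, P_2 = 13.61: Q_1 = 2548.553.
∂Q_1/∂P_2 = 1.3P_1 = 27.3000.
ε = (∂Q_1/∂P_2)(P_2/Q_1) = 27.3000 × 13.61/2548.553 ≈ 0.146.
%ΔQ_1 ≈ ε × %ΔP_2 = 0.146 × (-11%) = -1.6%.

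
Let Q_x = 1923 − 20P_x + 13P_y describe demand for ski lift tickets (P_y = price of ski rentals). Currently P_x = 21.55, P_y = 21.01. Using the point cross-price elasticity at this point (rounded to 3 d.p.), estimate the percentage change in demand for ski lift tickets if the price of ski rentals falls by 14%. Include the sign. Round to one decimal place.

-2.2%

At P_x = 21.55, P_y = 21.01: Q_x = 1765.13.
∂Q_x/∂P_y = 13.
ε = (∂Q_x/∂P_y)(P_y/Q_x) = 13.0000 × 21.01/1765.13 ≈ 0.155.
%ΔQ_x ≈ ε × %ΔP_y = 0.155 × (-14%) = -2.2%.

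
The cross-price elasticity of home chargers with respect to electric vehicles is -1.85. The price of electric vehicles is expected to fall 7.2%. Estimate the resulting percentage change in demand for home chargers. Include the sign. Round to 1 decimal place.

13.3%

%ΔQ ≈ ε × %ΔP of electric vehicles = -1.85 × (-7.2%) = 13.3%.
Demand for home chargers rises by about 13.3%.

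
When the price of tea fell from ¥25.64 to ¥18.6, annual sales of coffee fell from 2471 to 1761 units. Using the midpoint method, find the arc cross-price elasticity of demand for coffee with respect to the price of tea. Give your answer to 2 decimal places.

1.05

ΔQ_A = 1761 − 2471 = -710; ΔP_B = 18.6 − 25.64 = -7.04.
Midpoints: Q̄_A = 2116.0, P̄_B = 22.12.
ε = (ΔQ_A/Q̄_A)/(ΔP_B/P̄_B) = (-710/2116.0)/(-7.04/22.12) ≈ 1.05.
ε > 0: coffee and tea are substitutes.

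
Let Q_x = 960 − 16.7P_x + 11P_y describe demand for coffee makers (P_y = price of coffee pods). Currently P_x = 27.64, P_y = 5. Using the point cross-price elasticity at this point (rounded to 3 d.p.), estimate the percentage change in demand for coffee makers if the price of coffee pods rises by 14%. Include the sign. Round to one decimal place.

1.4%

At P_x = 27.64, P_y = 5: Q_x = 553.412.
∂Q_x/∂P_y = 11.
ε = (∂Q_x/∂P_y)(P_y/Q_x) = 11.0000 × 5/553.412 ≈ 0.099.
%ΔQ_x ≈ ε × %ΔP_y = 0.099 × (14%) = 1.4%.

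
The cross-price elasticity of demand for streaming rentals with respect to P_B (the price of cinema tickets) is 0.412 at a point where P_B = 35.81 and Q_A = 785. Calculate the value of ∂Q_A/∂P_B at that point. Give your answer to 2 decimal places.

9.03

ε = (∂Q_A/∂P_B)·(P_B/Q_A) ⇒ ∂Q_A/∂P_B = ε·Q_A/P_B = 0.412 × 785/35.81 ≈ 9.03.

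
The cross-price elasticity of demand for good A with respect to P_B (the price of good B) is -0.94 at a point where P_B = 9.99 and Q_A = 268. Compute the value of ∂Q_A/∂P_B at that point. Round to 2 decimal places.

ε = (∂Q_A/∂P_B)·(P_B/Q_A) ⇒ ∂Q_A/∂P_B = ε·Q_A/P_B = -0.94 × 268/9.99 ≈ -25.22.

-25.22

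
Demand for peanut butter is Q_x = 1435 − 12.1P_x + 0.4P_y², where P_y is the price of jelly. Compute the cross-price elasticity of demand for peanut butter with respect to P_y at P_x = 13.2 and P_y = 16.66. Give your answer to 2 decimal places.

0.16

At P_x = 13.2 and P_y = 16.66: Q_x = 1386.302.
∂Q_x/∂P_y = 0.8P_y = 0.8(16.66) = 13.3280.
ε = (∂Q_x/∂P_y)(P_y/Q_x) = 13.3280 × (16.66/1386.302) ≈ 0.16.
ε > 0: substitutes.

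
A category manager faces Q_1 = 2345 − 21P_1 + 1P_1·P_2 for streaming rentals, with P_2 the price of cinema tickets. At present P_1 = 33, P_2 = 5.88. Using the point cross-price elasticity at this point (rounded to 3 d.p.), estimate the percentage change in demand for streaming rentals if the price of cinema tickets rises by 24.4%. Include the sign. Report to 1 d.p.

At P_1 = 33, P_2 = 5.88: Q_1 = 1846.04.
∂Q_1/∂P_2 = 1P_1 = 33.0000.
ε = (∂Q_1/∂P_2)(P_2/Q_1) = 33.0000 × 5.88/1846.04 ≈ 0.105.
%ΔQ_1 ≈ ε × %ΔP_2 = 0.105 × (24.4%) = 2.6%.

2.6%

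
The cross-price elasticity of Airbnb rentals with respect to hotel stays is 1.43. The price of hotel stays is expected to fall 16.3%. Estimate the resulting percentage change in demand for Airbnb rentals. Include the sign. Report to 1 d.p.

%ΔQ ≈ ε × %ΔP of hotel stays = 1.43 × (-16.3%) = -23.3%.
Demand for Airbnb rentals falls by about 23.3%.

-23.3%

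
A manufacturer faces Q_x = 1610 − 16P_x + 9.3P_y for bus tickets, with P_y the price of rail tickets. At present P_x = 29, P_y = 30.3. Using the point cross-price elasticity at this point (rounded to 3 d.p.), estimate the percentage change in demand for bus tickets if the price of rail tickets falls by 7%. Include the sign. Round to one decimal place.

-1.4%

At P_x = 29, P_y = 30.3: Q_x = 1427.79.
∂Q_x/∂P_y = 9.3.
ε = (∂Q_x/∂P_y)(P_y/Q_x) = 9.3000 × 30.3/1427.79 ≈ 0.197.
%ΔQ_x ≈ ε × %ΔP_y = 0.197 × (-7%) = -1.4%.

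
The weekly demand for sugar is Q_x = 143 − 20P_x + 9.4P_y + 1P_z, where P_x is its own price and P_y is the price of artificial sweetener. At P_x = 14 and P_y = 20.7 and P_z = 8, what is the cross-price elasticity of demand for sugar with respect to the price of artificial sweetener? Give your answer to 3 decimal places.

At P_x = 14 and P_y = 20.7 and P_z = 8: Q_x = 65.58.
∂Q_x/∂P_y = 9.4.
ε = (∂Q_x/∂P_y)(P_y/Q_x) = 9.4 × (20.7/65.58) ≈ 2.967.

2.967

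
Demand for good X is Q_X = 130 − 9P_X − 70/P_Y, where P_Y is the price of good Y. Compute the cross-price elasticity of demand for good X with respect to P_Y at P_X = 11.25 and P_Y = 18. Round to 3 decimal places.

At P_X = 11.25 and P_Y = 18: Q_X = 24.861.
∂Q_X/∂P_Y = 70/P_Y² = 0.2160.
ε = (∂Q_X/∂P_Y)(P_Y/Q_X) = 0.2160 × (18/24.861) ≈ 0.156.

0.156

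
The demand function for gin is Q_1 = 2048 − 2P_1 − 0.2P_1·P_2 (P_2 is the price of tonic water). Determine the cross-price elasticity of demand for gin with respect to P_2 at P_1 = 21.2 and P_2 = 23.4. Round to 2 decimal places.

-0.05

At P_1 = 21.2 and P_2 = 23.4: Q_1 = 1906.384.
∂Q_1/∂P_2 = -0.2P_1 = -0.2(21.2) = -4.2400.
ε = (∂Q_1/∂P_2)(P_2/Q_1) = -4.2400 × (23.4/1906.384) ≈ -0.05.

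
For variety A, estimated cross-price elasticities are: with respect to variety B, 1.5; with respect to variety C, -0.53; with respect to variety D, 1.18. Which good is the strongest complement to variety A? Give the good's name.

Complements have ε < 0. The most negative value is -0.53 (variety C).

variety C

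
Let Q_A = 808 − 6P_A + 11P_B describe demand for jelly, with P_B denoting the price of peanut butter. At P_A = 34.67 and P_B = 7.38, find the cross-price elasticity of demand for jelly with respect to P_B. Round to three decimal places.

0.119

At P_A = 34.67 and P_B = 7.38: Q_A = 681.16.
∂Q_A/∂P_B = 11.
ε = (∂Q_A/∂P_B)(P_B/Q_A) = 11 × (7.38/681.16) ≈ 0.119.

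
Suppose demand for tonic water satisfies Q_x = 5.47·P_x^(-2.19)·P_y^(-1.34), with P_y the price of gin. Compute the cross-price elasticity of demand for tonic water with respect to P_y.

-1.34

In a log-linear (constant-elasticity) demand function, the coefficient on the exponent of P_y is the cross-price elasticity.
ε = -1.34. Negative, so tonic water and gin are complements.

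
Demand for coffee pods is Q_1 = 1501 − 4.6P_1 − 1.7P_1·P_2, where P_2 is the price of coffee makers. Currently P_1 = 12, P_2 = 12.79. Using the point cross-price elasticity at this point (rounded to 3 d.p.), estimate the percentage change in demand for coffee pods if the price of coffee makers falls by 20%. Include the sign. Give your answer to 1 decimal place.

4.4%

At P_1 = 12, P_2 = 12.79: Q_1 = 1184.884.
∂Q_1/∂P_2 = -1.7P_1 = -20.4000.
ε = (∂Q_1/∂P_2)(P_2/Q_1) = -20.4000 × 12.79/1184.884 ≈ -0.220.
%ΔQ_1 ≈ ε × %ΔP_2 = -0.220 × (-20%) = 4.4%.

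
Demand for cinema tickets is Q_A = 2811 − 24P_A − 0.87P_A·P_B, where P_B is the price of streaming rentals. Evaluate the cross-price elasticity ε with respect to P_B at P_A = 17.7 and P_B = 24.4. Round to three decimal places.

-0.187

At P_A = 17.7 and P_B = 24.4: Q_A = 2010.464.
∂Q_A/∂P_B = -0.87P_A = -0.87(17.7) = -15.3990.
ε = (∂Q_A/∂P_B)(P_B/Q_A) = -15.3990 × (24.4/2010.464) ≈ -0.187.
ε < 0: complements.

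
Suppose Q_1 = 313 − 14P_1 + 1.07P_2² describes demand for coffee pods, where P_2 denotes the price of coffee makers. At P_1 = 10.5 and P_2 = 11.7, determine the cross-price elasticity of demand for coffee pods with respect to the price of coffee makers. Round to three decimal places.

At P_1 = 10.5 and P_2 = 11.7: Q_1 = 312.472.
∂Q_1/∂P_2 = 2.14P_2 = 2.14(11.7) = 25.0380.
ε = (∂Q_1/∂P_2)(P_2/Q_1) = 25.0380 × (11.7/312.472) ≈ 0.938.
ε > 0: substitutes.

0.938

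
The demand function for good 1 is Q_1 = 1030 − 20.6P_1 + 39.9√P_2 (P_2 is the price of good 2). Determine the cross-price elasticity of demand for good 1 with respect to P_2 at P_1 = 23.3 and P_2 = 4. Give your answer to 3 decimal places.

At P_1 = 23.3 and P_2 = 4: Q_1 = 629.82.
∂Q_1/∂P_2 = 39.9/(2√P_2) = 39.9/(2√4) = 9.9750.
ε = (∂Q_1/∂P_2)(P_2/Q_1) = 9.9750 × (4/629.82) ≈ 0.063.
ε > 0: substitutes.

0.063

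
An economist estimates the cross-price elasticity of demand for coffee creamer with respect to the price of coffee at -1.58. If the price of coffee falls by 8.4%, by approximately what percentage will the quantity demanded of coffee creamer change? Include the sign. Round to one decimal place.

13.3%

%ΔQ ≈ ε × %ΔP of coffee = -1.58 × (-8.4%) = 13.3%.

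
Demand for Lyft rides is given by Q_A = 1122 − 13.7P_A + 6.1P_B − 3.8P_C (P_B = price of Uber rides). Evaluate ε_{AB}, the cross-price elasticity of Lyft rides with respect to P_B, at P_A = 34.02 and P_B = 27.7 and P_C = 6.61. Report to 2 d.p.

At P_A = 34.02 and P_B = 27.7 and P_C = 6.61: Q_A = 799.778.
∂Q_A/∂P_B = 6.1.
ε = (∂Q_A/∂P_B)(P_B/Q_A) = 6.1 × (27.7/799.778) ≈ 0.21.
Since ε > 0, Lyft rides and Uber rides are substitutes.

0.21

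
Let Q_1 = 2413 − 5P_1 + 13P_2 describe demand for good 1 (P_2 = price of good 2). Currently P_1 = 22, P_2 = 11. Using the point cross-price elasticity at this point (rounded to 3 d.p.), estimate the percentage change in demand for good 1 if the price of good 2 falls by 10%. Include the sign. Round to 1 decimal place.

At P_1 = 22, P_2 = 11: Q_1 = 2446.
∂Q_1/∂P_2 = 13.
ε = (∂Q_1/∂P_2)(P_2/Q_1) = 13.0000 × 11/2446 ≈ 0.058.
%ΔQ_1 ≈ ε × %ΔP_2 = 0.058 × (-10%) = -0.6%.

-0.6%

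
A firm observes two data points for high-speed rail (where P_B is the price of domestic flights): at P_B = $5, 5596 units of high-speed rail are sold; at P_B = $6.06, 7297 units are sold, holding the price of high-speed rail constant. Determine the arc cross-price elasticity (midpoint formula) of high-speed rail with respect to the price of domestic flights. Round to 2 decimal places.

1.38

ΔQ_A = 7297 − 5596 = 1701; ΔP_B = 6.06 − 5 = 1.06.
Midpoints: Q̄_A = 6446.5, P̄_B = 5.53.
ε = (ΔQ_A/Q̄_A)/(ΔP_B/P̄_B) = (1701/6446.5)/(1.06/5.53) ≈ 1.38.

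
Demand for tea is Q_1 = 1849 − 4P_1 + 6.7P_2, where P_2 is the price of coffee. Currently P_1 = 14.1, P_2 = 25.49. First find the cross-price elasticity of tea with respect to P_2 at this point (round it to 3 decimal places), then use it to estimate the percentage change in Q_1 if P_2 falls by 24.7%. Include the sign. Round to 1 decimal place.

-2.1%

At P_1 = 14.1, P_2 = 25.49: Q_1 = 1963.383.
∂Q_1/∂P_2 = 6.7.
ε = (∂Q_1/∂P_2)(P_2/Q_1) = 6.7000 × 25.49/1963.383 ≈ 0.087.
%ΔQ_1 ≈ ε × %ΔP_2 = 0.087 × (-24.7%) = -2.1%.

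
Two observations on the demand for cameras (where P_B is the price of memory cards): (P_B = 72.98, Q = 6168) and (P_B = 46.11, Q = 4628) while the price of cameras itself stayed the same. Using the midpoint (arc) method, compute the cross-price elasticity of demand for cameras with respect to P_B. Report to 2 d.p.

0.63

ΔQ_A = 4628 − 6168 = -1540; ΔP_B = 46.11 − 72.98 = -26.87.
Midpoints: Q̄_A = 5398.0, P̄_B = 59.55.
ε = (ΔQ_A/Q̄_A)/(ΔP_B/P̄_B) = (-1540/5398.0)/(-26.87/59.55) ≈ 0.63.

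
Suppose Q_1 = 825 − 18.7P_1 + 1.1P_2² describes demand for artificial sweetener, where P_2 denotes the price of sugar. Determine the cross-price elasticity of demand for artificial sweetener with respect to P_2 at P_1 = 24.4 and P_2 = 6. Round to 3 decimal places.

0.194

At P_1 = 24.4 and P_2 = 6: Q_1 = 408.32.
∂Q_1/∂P_2 = 2.2P_2 = 2.2(6) = 13.2000.
ε = (∂Q_1/∂P_2)(P_2/Q_1) = 13.2000 × (6/408.32) ≈ 0.194.
ε > 0: substitutes.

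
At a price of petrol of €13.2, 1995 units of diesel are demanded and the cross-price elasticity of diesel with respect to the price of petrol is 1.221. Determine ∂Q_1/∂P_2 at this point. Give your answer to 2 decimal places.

184.54

ε = (∂Q_1/∂P_2)·(P_2/Q_1) ⇒ ∂Q_1/∂P_2 = ε·Q_1/P_2 = 1.221 × 1995/13.2 ≈ 184.54.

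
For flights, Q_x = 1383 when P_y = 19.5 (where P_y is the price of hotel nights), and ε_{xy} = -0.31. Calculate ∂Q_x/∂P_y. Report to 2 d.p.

ε = (∂Q_x/∂P_y)·(P_y/Q_x) ⇒ ∂Q_x/∂P_y = ε·Q_x/P_y = -0.31 × 1383/19.5 ≈ -21.99.

-21.99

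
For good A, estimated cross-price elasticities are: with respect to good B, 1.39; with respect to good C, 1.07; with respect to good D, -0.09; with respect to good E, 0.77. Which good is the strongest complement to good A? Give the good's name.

good D

Complements have ε < 0. The most negative value is -0.09 (good D).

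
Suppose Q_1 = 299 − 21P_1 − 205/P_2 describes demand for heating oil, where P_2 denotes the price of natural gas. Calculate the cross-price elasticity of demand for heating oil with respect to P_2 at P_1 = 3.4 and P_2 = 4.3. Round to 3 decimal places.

0.265

At P_1 = 3.4 and P_2 = 4.3: Q_1 = 179.926.
∂Q_1/∂P_2 = 205/P_2² = 11.0871.
ε = (∂Q_1/∂P_2)(P_2/Q_1) = 11.0871 × (4.3/179.926) ≈ 0.265.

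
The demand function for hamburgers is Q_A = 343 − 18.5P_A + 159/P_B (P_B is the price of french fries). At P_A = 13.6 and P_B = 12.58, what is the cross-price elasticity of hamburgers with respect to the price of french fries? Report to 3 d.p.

-0.121

At P_A = 13.6 and P_B = 12.58: Q_A = 104.039.
∂Q_A/∂P_B = −159/P_B² = -1.0047.
ε = (∂Q_A/∂P_B)(P_B/Q_A) = -1.0047 × (12.58/104.039) ≈ -0.121.
ε < 0: complements.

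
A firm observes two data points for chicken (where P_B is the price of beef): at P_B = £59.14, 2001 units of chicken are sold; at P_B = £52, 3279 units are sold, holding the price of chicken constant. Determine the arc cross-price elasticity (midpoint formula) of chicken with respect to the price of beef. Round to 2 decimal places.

-3.77

ΔQ_A = 3279 − 2001 = 1278; ΔP_B = 52 − 59.14 = -7.14.
Midpoints: Q̄_A = 2640.0, P̄_B = 55.57.
ε = (ΔQ_A/Q̄_A)/(ΔP_B/P̄_B) = (1278/2640.0)/(-7.14/55.57) ≈ -3.77.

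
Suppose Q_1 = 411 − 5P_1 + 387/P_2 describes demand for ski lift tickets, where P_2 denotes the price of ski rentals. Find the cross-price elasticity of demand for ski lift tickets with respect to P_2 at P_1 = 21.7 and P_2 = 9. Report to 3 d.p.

-0.124

At P_1 = 21.7 and P_2 = 9: Q_1 = 345.5.
∂Q_1/∂P_2 = −387/P_2² = -4.7778.
ε = (∂Q_1/∂P_2)(P_2/Q_1) = -4.7778 × (9/345.5) ≈ -0.124.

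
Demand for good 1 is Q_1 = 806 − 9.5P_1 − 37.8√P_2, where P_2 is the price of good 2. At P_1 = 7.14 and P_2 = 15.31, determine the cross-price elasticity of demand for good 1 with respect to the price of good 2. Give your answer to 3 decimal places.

-0.125

At P_1 = 7.14 and P_2 = 15.31: Q_1 = 590.266.
∂Q_1/∂P_2 = -37.8/(2√P_2) = -37.8/(2√15.31) = -4.8303.
ε = (∂Q_1/∂P_2)(P_2/Q_1) = -4.8303 × (15.31/590.266) ≈ -0.125.
ε < 0: complements.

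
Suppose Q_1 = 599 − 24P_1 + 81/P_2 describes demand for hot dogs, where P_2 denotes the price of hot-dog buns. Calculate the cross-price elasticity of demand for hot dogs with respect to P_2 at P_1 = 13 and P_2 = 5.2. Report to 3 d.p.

-0.051

At P_1 = 13 and P_2 = 5.2: Q_1 = 302.577.
∂Q_1/∂P_2 = −81/P_2² = -2.9956.
ε = (∂Q_1/∂P_2)(P_2/Q_1) = -2.9956 × (5.2/302.577) ≈ -0.051.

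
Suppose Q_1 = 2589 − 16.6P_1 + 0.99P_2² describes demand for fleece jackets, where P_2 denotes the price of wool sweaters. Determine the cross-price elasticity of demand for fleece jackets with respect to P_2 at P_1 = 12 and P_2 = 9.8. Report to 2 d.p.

At P_1 = 12 and P_2 = 9.8: Q_1 = 2484.880.
∂Q_1/∂P_2 = 1.98P_2 = 1.98(9.8) = 19.4040.
ε = (∂Q_1/∂P_2)(P_2/Q_1) = 19.4040 × (9.8/2484.880) ≈ 0.08.
ε > 0: substitutes.

0.08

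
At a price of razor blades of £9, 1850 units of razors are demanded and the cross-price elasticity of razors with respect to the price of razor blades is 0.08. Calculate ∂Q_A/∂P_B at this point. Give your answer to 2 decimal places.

ε = (∂Q_A/∂P_B)·(P_B/Q_A) ⇒ ∂Q_A/∂P_B = ε·Q_A/P_B = 0.08 × 1850/9 ≈ 16.44.

16.44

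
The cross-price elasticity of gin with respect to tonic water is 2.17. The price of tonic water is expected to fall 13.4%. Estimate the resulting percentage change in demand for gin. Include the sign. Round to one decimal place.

-29.1%

%ΔQ ≈ ε × %ΔP of tonic water = 2.17 × (-13.4%) = -29.1%.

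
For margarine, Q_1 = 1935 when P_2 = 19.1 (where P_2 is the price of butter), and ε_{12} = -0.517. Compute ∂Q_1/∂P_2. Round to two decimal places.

ε = (∂Q_1/∂P_2)·(P_2/Q_1) ⇒ ∂Q_1/∂P_2 = ε·Q_1/P_2 = -0.517 × 1935/19.1 ≈ -52.38.

-52.38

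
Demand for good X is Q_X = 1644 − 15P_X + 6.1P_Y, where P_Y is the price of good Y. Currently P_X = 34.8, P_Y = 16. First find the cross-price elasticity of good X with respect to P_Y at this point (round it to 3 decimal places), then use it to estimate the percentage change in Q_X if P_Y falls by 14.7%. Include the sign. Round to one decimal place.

-1.2%

At P_X = 34.8, P_Y = 16: Q_X = 1219.6.
∂Q_X/∂P_Y = 6.1.
ε = (∂Q_X/∂P_Y)(P_Y/Q_X) = 6.1000 × 16/1219.6 ≈ 0.080.
%ΔQ_X ≈ ε × %ΔP_Y = 0.080 × (-14.7%) = -1.2%.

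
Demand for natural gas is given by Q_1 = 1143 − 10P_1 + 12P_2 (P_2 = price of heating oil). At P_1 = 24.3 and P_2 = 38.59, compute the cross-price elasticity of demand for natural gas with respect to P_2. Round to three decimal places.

0.340

At P_1 = 24.3 and P_2 = 38.59: Q_1 = 1363.08.
∂Q_1/∂P_2 = 12.
ε = (∂Q_1/∂P_2)(P_2/Q_1) = 12 × (38.59/1363.08) ≈ 0.340.
Since ε > 0, natural gas and heating oil are substitutes.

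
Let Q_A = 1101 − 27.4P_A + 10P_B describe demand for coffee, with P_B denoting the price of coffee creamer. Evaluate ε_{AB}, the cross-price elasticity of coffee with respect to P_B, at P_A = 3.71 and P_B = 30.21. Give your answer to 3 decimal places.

At P_A = 3.71 and P_B = 30.21: Q_A = 1301.446.
∂Q_A/∂P_B = 10.
ε = (∂Q_A/∂P_B)(P_B/Q_A) = 10 × (30.21/1301.446) ≈ 0.232.

0.232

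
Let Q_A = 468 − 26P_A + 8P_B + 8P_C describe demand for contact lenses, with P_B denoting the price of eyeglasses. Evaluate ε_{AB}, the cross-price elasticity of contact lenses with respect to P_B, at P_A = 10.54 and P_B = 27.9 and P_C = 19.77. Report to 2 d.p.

0.39

At P_A = 10.54 and P_B = 27.9 and P_C = 19.77: Q_A = 575.32.
∂Q_A/∂P_B = 8.
ε = (∂Q_A/∂P_B)(P_B/Q_A) = 8 × (27.9/575.32) ≈ 0.39.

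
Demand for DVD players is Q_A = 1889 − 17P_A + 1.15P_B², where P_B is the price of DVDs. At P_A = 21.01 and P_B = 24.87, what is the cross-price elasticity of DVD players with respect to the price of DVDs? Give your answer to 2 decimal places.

At P_A = 21.01 and P_B = 24.87: Q_A = 2243.124.
∂Q_A/∂P_B = 2.3P_B = 2.3(24.87) = 57.2010.
ε = (∂Q_A/∂P_B)(P_B/Q_A) = 57.2010 × (24.87/2243.124) ≈ 0.63.
ε > 0: substitutes.

0.63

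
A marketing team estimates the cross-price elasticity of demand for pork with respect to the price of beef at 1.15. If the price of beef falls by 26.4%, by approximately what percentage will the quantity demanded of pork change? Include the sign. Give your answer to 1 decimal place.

-30.4%

%ΔQ ≈ ε × %ΔP of beef = 1.15 × (-26.4%) = -30.4%.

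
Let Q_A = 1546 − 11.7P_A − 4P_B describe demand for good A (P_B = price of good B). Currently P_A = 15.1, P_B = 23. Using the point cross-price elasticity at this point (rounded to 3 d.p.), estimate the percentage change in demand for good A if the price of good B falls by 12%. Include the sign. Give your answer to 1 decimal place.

0.9%

At P_A = 15.1, P_B = 23: Q_A = 1277.33.
∂Q_A/∂P_B = -4.
ε = (∂Q_A/∂P_B)(P_B/Q_A) = -4.0000 × 23/1277.33 ≈ -0.072.
%ΔQ_A ≈ ε × %ΔP_B = -0.072 × (-12%) = 0.9%.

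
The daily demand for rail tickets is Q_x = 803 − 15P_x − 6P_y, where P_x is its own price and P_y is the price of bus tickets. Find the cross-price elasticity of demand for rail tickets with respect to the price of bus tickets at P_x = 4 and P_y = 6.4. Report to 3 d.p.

At P_x = 4 and P_y = 6.4: Q_x = 704.6.
∂Q_x/∂P_y = -6.
ε = (∂Q_x/∂P_y)(P_y/Q_x) = -6 × (6.4/704.6) ≈ -0.054.
Since ε < 0, rail tickets and bus tickets are complements.

-0.054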